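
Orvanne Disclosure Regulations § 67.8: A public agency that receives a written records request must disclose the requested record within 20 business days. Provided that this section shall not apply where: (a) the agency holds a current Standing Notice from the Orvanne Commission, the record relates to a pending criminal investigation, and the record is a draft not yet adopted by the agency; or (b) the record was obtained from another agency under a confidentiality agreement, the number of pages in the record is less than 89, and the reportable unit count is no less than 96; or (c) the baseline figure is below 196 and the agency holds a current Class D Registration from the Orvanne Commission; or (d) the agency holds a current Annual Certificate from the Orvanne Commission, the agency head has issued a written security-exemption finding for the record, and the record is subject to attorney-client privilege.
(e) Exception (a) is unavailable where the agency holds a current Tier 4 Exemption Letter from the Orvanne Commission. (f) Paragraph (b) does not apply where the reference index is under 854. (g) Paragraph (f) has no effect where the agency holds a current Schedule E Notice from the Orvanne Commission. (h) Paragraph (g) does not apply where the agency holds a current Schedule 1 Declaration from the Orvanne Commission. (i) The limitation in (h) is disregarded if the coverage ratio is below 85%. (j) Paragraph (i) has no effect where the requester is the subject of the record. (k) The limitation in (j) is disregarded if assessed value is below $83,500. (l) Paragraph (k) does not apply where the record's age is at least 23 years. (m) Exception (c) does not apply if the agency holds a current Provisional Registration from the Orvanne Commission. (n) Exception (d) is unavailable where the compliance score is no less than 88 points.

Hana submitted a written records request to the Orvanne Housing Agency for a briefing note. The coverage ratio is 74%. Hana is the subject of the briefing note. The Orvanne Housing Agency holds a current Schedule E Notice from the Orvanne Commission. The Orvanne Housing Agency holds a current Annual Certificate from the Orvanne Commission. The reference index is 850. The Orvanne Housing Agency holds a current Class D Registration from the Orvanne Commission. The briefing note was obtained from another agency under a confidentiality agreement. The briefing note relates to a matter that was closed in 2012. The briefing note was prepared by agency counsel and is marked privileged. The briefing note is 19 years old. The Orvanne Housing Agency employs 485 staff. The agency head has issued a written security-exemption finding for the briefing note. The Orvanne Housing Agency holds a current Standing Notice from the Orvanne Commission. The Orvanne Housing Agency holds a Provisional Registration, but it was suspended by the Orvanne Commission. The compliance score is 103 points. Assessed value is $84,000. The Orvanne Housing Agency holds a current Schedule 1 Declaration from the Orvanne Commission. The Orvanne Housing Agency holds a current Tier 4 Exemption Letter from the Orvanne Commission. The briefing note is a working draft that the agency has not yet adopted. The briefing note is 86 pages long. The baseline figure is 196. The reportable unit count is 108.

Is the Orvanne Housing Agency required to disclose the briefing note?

Exception (a) does not apply: the briefing note relates to a closed matter.
Exception (b) is satisfied on its face — the briefing note was obtained under a confidentiality agreement; the number of pages in the record is 86, less than the 89 limit; the reportable unit count is 108, meeting the 96 threshold. But: (f) is triggered — the reference index is 850, under the 854 limit. (g) would limit (f) — a current Schedule E Notice is held — but (h) sets (g) aside: (h) is engaged — a current Schedule 1 Declaration is held. (i) would limit (h) — the coverage ratio is 74%, below the 85% limit — but (j) sets (i) aside: (j) is engaged — Hana is the subject of the briefing note. (k) does not operate here (assessed value is $84,000, not below $83,500), so (j) stands. Exception (b) does not apply.
Exception (c) requires that the baseline figure is below 196; but the baseline figure is 196, not below 196, so (c) is unavailable.
Exception (d) is satisfied on its face — a current Annual Certificate is held; a written security-exemption finding has been issued; the briefing note is privileged. But: (n) is engaged — the compliance score is 103 points, meeting the 88 points threshold. Exception (d) does not apply.
No exception displaces § 67.8.

Yes — the Orvanne Housing Agency must disclose the briefing note.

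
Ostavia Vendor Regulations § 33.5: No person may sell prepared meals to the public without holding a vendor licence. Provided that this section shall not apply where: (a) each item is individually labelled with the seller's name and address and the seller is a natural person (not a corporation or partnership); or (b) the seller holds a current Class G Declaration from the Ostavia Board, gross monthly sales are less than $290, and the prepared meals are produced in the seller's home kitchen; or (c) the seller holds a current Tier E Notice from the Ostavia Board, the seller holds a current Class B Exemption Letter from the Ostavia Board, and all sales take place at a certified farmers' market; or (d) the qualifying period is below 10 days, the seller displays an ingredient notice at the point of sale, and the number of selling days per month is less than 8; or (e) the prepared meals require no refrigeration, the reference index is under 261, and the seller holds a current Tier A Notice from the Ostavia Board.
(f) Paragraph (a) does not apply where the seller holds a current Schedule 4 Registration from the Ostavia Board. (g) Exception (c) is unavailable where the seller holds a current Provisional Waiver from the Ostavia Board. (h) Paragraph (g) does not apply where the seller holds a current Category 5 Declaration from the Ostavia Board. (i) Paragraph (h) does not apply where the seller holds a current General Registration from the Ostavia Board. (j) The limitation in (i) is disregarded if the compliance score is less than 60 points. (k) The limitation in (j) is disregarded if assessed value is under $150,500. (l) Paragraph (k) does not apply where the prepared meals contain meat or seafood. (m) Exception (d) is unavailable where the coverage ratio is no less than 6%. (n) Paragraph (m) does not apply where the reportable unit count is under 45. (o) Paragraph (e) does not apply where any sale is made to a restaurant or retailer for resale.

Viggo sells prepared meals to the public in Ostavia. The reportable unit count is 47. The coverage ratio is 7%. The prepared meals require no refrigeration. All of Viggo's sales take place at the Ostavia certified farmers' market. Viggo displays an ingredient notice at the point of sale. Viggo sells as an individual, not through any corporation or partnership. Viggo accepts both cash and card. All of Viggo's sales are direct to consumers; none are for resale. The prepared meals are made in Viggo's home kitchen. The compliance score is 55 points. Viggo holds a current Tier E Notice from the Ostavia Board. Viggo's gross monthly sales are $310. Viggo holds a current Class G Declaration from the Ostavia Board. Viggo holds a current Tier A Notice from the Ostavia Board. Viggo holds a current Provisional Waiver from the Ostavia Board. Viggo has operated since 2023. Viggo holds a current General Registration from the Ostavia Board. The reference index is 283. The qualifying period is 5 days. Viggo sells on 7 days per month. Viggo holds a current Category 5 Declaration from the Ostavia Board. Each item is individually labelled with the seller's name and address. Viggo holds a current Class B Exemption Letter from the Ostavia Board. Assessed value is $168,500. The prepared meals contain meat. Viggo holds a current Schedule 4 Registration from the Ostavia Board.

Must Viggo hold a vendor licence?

No — exception (c) applies; Viggo is not required to hold a vendor licence.

All of (a)'s requirements are met (items are individually labelled; the seller is a natural person). Turning to paragraph (f): (f) operates against (a): a current Schedule 4 Registration is held. Exception (a) does not apply.
Exception (b) fails — gross monthly sales are $310, not less than $290.
Exception (c) is satisfied on its face — a current Tier E Notice is held; a current Class B Exemption Letter is held; all sales are at a certified farmers' market. Considering the limiting provisions: (g) would limit (c) — a current Provisional Waiver is held — but (h) sets (g) aside: (h) applies — a current Category 5 Declaration is held. (i) operates (a current General Registration is held), but is overridden by (j): (j) operates — the compliance score is 55 points, less than the 60 points limit. (k) is not engaged (assessed value is $168,500, not under $150,500), so (j) stands. Exception (c) stands.
Exception (d) is satisfied on its face — the qualifying period is 5 days, below the 10 days limit; an ingredient notice is displayed; the number of selling days per month is 7, less than the 8 limit. Turning to paragraphs (m)–(n): (m) operates against (d): the coverage ratio is 7%, meeting the 6% threshold. (n) is not engaged (the reportable unit count is 47, not under 45), so (m) stands. So (d) is unavailable.
Exception (e) requires that the reference index is under 261; but the reference index is 283, not under 261, so (e) is unavailable.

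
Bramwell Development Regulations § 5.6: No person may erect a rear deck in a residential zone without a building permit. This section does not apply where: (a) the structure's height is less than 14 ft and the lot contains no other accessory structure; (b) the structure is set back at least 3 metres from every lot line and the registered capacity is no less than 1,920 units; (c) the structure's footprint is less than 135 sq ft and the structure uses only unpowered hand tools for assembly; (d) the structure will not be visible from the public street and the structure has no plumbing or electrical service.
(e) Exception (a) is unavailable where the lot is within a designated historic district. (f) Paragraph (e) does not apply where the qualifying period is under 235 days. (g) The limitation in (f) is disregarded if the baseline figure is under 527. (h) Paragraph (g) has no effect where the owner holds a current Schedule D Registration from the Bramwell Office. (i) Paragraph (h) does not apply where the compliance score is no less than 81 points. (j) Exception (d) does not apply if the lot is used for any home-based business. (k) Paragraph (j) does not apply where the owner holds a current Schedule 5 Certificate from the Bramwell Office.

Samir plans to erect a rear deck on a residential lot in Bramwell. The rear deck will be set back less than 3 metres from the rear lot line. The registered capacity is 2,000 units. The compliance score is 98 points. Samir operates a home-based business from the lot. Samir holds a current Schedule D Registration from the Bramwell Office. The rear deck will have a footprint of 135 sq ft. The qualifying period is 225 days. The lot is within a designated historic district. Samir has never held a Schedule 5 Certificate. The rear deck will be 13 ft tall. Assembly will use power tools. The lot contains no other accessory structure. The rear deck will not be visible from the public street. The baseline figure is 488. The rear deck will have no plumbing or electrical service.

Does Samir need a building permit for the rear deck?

Yes — Samir must obtain a building permit.

Exception (a) is satisfied on its face — the structure's height is 13 ft, less than the 14 ft limit; the lot has no other accessory structure. But applying paragraphs (e)–(i): (e) operates against (a): the lot is in a historic district. (f) is engaged (the qualifying period is 225 days, under the 235 days limit), but yields to (g): (g) operates — the baseline figure is 488, under the 527 limit. (h) would limit (g) — a current Schedule D Registration is held — but (i) sets (h) aside: (i) is triggered — the compliance score is 98 points, meeting the 81 points threshold. So (a) is unavailable.
Exception (b) requires that the structure is set back at least 3 metres from every lot line; but the rear setback is under 3 m, so (b) is unavailable.
Exception (c) fails — the structure's footprint is 135 sq ft, not less than 135 sq ft.
All of (d)'s requirements are met (the structure will not be visible from the street; there is no plumbing or electrical service). But applying paragraphs (j)–(k): (j) operates — a home-based business operates on the lot. (k), which would lift (j), is not engaged — no current Schedule 5 Certificate is held. Exception (d) does not apply.
Every exception is unavailable, so the rule governs.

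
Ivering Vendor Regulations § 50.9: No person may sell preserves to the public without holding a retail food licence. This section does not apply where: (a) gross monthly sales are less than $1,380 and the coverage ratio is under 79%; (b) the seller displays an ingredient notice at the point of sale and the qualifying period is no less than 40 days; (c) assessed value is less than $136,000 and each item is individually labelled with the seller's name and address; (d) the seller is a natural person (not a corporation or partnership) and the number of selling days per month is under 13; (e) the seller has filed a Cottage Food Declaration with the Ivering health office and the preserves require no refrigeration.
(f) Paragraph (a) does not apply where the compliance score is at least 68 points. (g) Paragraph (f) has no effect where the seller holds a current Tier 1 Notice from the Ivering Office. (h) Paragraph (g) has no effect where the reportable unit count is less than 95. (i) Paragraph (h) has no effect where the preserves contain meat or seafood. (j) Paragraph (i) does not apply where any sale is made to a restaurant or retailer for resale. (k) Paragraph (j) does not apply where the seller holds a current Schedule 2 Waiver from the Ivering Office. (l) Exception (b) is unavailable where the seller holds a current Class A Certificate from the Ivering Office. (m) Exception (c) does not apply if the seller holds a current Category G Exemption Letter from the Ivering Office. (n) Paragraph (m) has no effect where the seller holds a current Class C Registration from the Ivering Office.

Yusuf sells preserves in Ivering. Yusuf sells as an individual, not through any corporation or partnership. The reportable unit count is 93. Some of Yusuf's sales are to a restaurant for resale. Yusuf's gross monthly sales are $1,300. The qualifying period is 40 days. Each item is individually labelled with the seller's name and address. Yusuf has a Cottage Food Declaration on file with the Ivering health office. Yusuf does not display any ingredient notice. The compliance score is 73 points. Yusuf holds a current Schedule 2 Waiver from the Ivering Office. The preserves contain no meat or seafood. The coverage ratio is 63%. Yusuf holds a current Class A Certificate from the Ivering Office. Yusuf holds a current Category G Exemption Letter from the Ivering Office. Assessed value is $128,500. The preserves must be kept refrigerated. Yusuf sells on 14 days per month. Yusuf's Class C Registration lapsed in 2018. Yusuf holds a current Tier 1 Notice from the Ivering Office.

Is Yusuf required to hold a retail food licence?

Yes — Yusuf must hold a retail food licence.

Exception (a) is satisfied on its face — gross monthly sales are $1,300, less than the $1,380 limit; the coverage ratio is 63%, under the 79% limit. Turning to paragraphs (f)–(k): (f) operates — the compliance score is 73 points, meeting the 68 points threshold. (g) applies (a current Tier 1 Notice is held), but yields to (h): (h) is triggered — the reportable unit count is 93, less than the 95 limit. (i), which would lift (h), is not engaged — the preserves contain no meat or seafood. So (a) is unavailable.
Exception (b) fails — no ingredient notice is displayed.
Exception (c)'s conditions are all satisfied: assessed value is $128,500, less than the $136,000 limit; items are individually labelled. Turning to paragraphs (m)–(n): (m) operates against (c): a current Category G Exemption Letter is held. (n), which would lift (m), is not triggered — the Class C Registration is not current. So (c) is unavailable.
Exception (d) fails — the number of selling days per month is 14, not under 13.
Exception (e) requires that the preserves require no refrigeration; but the preserves require refrigeration, so (e) is unavailable.
No exception displaces § 50.9.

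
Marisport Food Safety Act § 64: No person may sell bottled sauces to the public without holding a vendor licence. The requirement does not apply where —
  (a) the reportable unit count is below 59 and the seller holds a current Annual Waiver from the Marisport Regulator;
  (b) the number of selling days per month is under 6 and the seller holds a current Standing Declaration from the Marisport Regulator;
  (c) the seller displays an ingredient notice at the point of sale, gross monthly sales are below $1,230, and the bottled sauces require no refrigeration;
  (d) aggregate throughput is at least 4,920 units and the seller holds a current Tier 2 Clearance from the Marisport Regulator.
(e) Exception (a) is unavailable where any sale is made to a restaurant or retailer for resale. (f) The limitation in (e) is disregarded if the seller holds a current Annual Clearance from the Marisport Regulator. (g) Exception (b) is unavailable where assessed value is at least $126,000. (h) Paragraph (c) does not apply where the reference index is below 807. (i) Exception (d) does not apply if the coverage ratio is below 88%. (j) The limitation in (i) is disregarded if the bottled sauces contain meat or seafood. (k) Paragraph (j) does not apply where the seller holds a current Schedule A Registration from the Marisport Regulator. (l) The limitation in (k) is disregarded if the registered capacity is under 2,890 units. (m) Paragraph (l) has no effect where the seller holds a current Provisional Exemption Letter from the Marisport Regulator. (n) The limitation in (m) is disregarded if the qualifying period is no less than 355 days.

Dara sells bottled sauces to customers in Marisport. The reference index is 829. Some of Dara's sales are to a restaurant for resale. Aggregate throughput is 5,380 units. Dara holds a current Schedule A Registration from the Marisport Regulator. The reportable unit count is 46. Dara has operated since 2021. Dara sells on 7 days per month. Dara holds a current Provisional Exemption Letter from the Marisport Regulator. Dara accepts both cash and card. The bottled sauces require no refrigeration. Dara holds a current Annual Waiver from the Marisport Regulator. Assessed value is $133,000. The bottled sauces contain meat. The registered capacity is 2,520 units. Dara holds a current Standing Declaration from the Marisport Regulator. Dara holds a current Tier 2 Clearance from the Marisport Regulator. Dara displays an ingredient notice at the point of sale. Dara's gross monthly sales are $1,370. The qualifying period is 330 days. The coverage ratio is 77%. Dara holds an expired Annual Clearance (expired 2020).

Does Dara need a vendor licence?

Exception (a): the reportable unit count is 46, below the 59 limit; a current Annual Waiver is held — every condition holds. Turning to paragraphs (e)–(f): (e) is triggered — some sales are to a restaurant for resale. (f) is inapplicable (there is no Annual Clearance in force), so (e) stands. So (a) is unavailable.
Exception (b) does not apply: the number of selling days per month is 7, not under 6.
Exception (c) does not apply: gross monthly sales are $1,370, not below $1,230.
All of (d)'s requirements are met (aggregate throughput is 5,380 units, meeting the 4,920 units threshold; a current Tier 2 Clearance is held). But applying paragraphs (i)–(n): (i) operates against (d): the coverage ratio is 77%, below the 88% limit. (j) operates (the bottled sauces contain meat), but is overridden by (k): (k) operates against (j): a current Schedule A Registration is held. (l) would limit (k) — the registered capacity is 2,520 units, under the 2,890 units limit — but (m) sets (l) aside: (m) applies — a current Provisional Exemption Letter is held. (n) is not triggered (the qualifying period is 330 days, short of 355 days), so (m) stands. (d) is therefore removed.
No exception applies. The general rule governs.

Yes — Dara must hold a vendor licence.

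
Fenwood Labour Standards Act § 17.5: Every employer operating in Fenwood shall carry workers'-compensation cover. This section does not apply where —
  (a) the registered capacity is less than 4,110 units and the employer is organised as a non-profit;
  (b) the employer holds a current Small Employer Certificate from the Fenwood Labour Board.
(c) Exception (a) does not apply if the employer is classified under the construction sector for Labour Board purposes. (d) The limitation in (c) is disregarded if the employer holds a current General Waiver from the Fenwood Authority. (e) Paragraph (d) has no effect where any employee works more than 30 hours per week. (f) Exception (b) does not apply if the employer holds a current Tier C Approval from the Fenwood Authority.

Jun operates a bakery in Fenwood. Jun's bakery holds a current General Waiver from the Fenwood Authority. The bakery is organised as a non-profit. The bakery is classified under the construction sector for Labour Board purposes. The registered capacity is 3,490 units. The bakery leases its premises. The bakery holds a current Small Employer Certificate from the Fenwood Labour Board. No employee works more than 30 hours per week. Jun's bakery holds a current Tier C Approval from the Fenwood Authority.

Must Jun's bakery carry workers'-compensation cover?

Exception (a): the registered capacity is 3,490 units, less than the 4,110 units limit; the employer is a non-profit — every condition holds. Considering the limiting provisions: (c) is engaged (the bakery is classified under the construction sector), but yields to (d): (d) applies — a current General Waiver is held. (e) is inapplicable (no employee exceeds 30 hours/week), so (d) stands. (a) remains available.
Exception (b): a current Small Employer Certificate is held — every condition holds. Turning to paragraph (f): (f) operates against (b): a current Tier C Approval is held. So (b) is unavailable.

No — exception (a) applies; Jun's bakery is not required to carry workers'-compensation cover.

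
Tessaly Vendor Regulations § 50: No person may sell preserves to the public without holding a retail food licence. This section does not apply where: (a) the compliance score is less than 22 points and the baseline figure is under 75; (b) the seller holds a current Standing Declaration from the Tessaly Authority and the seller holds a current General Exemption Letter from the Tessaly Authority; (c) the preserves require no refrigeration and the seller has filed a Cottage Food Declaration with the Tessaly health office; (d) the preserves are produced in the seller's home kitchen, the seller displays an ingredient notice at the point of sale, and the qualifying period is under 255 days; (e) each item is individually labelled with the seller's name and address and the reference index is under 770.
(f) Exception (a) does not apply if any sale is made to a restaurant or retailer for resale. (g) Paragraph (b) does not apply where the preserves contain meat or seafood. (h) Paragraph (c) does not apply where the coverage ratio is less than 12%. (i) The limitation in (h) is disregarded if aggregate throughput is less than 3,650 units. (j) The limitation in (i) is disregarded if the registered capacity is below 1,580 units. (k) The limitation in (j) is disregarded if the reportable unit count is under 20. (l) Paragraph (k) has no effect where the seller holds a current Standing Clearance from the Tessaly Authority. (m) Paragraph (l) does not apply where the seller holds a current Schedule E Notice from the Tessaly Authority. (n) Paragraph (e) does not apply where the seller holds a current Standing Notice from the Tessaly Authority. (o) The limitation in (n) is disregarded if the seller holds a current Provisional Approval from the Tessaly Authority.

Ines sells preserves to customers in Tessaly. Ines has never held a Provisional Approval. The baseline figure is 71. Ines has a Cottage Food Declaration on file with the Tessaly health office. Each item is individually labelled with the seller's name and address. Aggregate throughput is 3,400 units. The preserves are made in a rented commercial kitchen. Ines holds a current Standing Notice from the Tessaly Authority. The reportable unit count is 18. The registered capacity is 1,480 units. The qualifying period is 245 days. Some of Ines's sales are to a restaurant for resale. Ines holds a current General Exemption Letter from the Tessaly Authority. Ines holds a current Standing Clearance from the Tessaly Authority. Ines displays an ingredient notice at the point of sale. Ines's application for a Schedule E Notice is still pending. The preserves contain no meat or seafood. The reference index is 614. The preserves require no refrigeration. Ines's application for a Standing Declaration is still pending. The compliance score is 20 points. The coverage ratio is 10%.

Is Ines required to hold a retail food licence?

All of (a)'s requirements are met (the compliance score is 20 points, less than the 22 points limit; the baseline figure is 71, under the 75 limit). But: (f) is engaged — some sales are to a restaurant for resale. So (a) is unavailable.
Exception (b) does not apply: no current Standing Declaration is held.
Exception (c): the preserves are shelf-stable; a Cottage Food Declaration is on file — every condition holds. Turning to paragraphs (h)–(m): (h) applies — the coverage ratio is 10%, less than the 12% limit. (i) would limit (h) — aggregate throughput is 3,400 units, less than the 3,650 units limit — but (j) sets (i) aside: (j) operates against (i): the registered capacity is 1,480 units, below the 1,580 units limit. (k) applies (the reportable unit count is 18, under the 20 limit), but yields to (l): (l) operates against (k): a current Standing Clearance is held. (m) is inapplicable (the Schedule E Notice is not current), so (l) stands. (c) is therefore removed.
Exception (d) does not apply: the preserves are made in a commercial kitchen, not a home kitchen.
Exception (e): items are individually labelled; the reference index is 614, under the 770 limit — every condition holds. However, paragraphs (n)–(o) must be considered: (n) operates against (e): a current Standing Notice is held. (o), which would lift (n), is inapplicable — there is no Provisional Approval in force. (e) is therefore removed.
Every exception is unavailable, so the rule governs.

Yes — Ines must hold a retail food licence.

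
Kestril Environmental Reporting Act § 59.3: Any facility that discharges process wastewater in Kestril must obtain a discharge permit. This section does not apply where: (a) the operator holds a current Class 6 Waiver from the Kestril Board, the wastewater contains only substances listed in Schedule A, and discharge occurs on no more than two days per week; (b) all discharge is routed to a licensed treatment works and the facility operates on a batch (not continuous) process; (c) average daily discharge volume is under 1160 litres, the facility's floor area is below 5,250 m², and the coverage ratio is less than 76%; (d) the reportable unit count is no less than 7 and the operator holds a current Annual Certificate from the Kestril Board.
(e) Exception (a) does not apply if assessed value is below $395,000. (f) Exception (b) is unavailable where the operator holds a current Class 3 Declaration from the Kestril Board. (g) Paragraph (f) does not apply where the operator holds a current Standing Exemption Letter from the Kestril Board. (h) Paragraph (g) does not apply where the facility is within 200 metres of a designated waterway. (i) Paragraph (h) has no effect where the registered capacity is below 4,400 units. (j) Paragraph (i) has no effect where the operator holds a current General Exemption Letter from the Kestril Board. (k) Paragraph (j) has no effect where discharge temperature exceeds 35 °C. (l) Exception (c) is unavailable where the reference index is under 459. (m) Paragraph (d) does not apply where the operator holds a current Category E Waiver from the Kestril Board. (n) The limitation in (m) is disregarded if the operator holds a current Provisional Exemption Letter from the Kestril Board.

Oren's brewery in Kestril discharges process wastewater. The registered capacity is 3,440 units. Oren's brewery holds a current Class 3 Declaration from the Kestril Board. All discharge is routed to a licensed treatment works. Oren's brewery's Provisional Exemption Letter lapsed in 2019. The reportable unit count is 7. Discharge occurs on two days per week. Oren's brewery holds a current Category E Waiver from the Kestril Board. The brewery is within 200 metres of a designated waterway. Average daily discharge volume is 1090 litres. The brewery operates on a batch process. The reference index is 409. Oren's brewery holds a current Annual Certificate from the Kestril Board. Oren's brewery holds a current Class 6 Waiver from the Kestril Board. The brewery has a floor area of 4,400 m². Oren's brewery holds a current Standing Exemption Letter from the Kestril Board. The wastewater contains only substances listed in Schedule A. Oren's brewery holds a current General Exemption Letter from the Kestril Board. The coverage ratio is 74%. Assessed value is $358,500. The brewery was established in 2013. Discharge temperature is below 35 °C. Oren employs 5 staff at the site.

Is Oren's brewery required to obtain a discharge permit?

Exception (a)'s conditions are all satisfied: a current Class 6 Waiver is held; the wastewater is Schedule-A-only; discharge occurs on no more than two days per week. But applying paragraph (e): (e) applies — assessed value is $358,500, below the $395,000 limit. So (a) is unavailable.
All of (b)'s requirements are met (discharge is routed to a licensed treatment works; the facility operates on a batch process). Turning to paragraphs (f)–(k): (f) operates against (b): a current Class 3 Declaration is held. (g) is engaged (a current Standing Exemption Letter is held), but yields to (h): (h) is triggered — the brewery is within 200 m of a designated waterway. (i) would limit (h) — the registered capacity is 3,440 units, below the 4,400 units limit — but (j) sets (i) aside: (j) operates against (i): a current General Exemption Letter is held. (k) is not triggered (discharge temperature is below 35 °C), so (j) stands. (b) is therefore removed.
Exception (c)'s conditions are all satisfied: average daily discharge volume is 1090 litres, under the 1160 litres limit; the facility's floor area is 4,400 m², below the 5,250 m² limit; the coverage ratio is 74%, less than the 76% limit. However, paragraph (l) must be considered: (l) operates — the reference index is 409, under the 459 limit. So (c) is unavailable.
Exception (d): the reportable unit count is 7, meeting the 7 threshold; a current Annual Certificate is held — every condition holds. But: (m) operates against (d): a current Category E Waiver is held. (n), which would lift (m), is inapplicable — no current Provisional Exemption Letter is held. Exception (d) does not apply.
No exception applies. The general rule governs.

Yes — Oren's brewery must obtain a discharge permit.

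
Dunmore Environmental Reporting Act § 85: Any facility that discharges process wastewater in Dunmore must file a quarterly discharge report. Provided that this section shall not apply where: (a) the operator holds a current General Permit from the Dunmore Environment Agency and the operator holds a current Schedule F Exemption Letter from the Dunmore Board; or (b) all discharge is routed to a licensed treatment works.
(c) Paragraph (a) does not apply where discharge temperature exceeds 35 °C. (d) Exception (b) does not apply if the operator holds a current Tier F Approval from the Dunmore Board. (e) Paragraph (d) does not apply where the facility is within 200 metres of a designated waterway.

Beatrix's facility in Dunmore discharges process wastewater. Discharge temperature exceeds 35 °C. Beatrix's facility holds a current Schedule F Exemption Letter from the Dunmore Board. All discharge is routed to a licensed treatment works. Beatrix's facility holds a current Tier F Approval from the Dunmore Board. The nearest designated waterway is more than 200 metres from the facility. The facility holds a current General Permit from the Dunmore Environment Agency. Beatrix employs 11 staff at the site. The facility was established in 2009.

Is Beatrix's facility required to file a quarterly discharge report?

Exception (a): a current General Permit is held; a current Schedule F Exemption Letter is held — every condition holds. But: (c) is triggered — discharge temperature exceeds 35 °C. So (a) is unavailable.
Exception (b) is satisfied on its face — discharge is routed to a licensed treatment works. However, paragraphs (d)–(e) must be considered: (d) operates against (b): a current Tier F Approval is held. (e), which would lift (d), is not engaged — the facility is more than 200 m from any designated waterway. So (b) is unavailable.
None of the exceptions is available; § 85 applies in full.

Yes — Beatrix's facility must file a quarterly discharge report.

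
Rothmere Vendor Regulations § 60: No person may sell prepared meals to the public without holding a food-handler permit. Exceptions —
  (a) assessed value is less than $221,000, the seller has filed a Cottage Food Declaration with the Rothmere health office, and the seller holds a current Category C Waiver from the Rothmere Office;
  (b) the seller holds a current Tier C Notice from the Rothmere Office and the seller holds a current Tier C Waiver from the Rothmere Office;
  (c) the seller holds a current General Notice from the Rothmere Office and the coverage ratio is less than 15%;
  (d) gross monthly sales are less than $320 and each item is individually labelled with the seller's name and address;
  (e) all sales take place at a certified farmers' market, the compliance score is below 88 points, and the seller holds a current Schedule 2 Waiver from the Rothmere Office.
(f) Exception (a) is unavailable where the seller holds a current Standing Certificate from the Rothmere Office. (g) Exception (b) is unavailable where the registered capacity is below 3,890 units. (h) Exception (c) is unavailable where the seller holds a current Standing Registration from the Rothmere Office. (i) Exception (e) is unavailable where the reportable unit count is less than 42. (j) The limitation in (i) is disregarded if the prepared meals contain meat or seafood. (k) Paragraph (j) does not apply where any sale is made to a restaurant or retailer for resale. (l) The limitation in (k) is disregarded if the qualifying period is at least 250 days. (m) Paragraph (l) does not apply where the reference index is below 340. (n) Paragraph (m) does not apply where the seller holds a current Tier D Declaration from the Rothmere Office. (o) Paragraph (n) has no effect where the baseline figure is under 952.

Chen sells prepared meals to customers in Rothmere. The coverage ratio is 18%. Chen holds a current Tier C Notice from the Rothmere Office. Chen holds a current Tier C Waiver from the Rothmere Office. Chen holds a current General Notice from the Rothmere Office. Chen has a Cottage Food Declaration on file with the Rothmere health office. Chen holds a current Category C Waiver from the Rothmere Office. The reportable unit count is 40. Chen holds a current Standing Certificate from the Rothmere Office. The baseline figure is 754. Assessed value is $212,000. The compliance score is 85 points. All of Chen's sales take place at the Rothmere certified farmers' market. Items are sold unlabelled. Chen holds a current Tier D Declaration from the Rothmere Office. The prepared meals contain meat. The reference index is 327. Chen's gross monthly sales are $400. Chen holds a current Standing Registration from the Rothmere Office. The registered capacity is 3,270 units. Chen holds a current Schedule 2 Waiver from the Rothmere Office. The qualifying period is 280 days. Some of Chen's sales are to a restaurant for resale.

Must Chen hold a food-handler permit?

Exception (a): assessed value is $212,000, less than the $221,000 limit; a Cottage Food Declaration is on file; a current Category C Waiver is held — every condition holds. Turning to paragraph (f): (f) operates — a current Standing Certificate is held. Exception (a) does not apply.
All of (b)'s requirements are met (a current Tier C Notice is held; a current Tier C Waiver is held). Turning to paragraph (g): (g) is engaged — the registered capacity is 3,270 units, below the 3,890 units limit. (b) is therefore removed.
Exception (c) does not apply: the coverage ratio is 18%, not less than 15%.
Exception (d) requires that gross monthly sales are less than $320; but gross monthly sales are $400, not less than $320, so (d) is unavailable.
Exception (e) is satisfied on its face — all sales are at a certified farmers' market; the compliance score is 85 points, below the 88 points limit; a current Schedule 2 Waiver is held. But: (i) applies — the reportable unit count is 40, less than the 42 limit. (j) is engaged (the prepared meals contain meat), but yields to (k): (k) operates against (j): some sales are to a restaurant for resale. (l) would limit (k) — the qualifying period is 280 days, meeting the 250 days threshold — but (m) sets (l) aside: (m) is triggered — the reference index is 327, below the 340 limit. (n) operates (a current Tier D Declaration is held), but is overridden by (o): (o) operates against (n): the baseline figure is 754, under the 952 limit. Exception (e) does not apply.
Every exception is unavailable, so the rule governs.

Yes — Chen must hold a food-handler permit.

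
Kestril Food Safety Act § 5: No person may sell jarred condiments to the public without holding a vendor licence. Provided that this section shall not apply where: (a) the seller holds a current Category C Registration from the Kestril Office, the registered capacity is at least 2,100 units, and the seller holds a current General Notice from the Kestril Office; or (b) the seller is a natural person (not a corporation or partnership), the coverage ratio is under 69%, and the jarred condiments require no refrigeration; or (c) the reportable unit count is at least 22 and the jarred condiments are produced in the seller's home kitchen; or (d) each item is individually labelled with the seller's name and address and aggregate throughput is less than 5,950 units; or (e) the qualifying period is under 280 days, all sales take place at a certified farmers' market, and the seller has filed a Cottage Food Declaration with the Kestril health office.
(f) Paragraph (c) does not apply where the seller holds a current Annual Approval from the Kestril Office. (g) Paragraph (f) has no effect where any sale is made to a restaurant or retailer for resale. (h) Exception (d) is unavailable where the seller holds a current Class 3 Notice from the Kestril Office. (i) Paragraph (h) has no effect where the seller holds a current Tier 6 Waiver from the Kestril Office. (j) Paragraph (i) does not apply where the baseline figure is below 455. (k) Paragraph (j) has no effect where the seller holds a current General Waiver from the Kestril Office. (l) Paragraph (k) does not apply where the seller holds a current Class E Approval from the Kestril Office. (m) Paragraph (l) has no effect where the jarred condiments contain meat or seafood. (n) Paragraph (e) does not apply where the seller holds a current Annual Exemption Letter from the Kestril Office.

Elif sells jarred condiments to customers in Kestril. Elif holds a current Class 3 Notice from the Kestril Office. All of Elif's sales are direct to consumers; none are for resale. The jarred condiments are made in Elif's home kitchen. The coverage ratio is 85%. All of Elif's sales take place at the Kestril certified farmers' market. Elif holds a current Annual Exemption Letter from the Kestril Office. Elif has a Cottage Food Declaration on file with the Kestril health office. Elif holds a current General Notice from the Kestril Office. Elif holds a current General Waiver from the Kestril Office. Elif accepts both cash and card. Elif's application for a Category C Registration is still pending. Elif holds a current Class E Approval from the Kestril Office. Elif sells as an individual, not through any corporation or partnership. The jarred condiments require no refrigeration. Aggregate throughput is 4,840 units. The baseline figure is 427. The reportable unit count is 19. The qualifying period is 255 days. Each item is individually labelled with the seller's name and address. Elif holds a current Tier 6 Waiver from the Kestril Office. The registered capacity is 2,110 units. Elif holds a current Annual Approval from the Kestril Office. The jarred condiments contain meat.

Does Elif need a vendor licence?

No — exception (d) applies; Elif is not required to hold a vendor licence.

Exception (a) fails — there is no Category C Registration in force.
Exception (b) fails — the coverage ratio is 85%, not under 69%.
Exception (c) fails — the reportable unit count is 19, short of 22.
Exception (d)'s conditions are all satisfied: items are individually labelled; aggregate throughput is 4,840 units, less than the 5,950 units limit. Applying paragraphs (h)–(m): (h) is engaged (a current Class 3 Notice is held), but is overridden by (i): (i) operates — a current Tier 6 Waiver is held. (j) operates (the baseline figure is 427, below the 455 limit), but yields to (k): (k) operates against (j): a current General Waiver is held. (l) would limit (k) — a current Class E Approval is held — but (m) sets (l) aside: (m) operates against (l): the jarred condiments contain meat. (d) remains available.
Exception (e): the qualifying period is 255 days, under the 280 days limit; all sales are at a certified farmers' market; a Cottage Food Declaration is on file — every condition holds. But applying paragraph (n): (n) operates — a current Annual Exemption Letter is held. (e) is therefore removed.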